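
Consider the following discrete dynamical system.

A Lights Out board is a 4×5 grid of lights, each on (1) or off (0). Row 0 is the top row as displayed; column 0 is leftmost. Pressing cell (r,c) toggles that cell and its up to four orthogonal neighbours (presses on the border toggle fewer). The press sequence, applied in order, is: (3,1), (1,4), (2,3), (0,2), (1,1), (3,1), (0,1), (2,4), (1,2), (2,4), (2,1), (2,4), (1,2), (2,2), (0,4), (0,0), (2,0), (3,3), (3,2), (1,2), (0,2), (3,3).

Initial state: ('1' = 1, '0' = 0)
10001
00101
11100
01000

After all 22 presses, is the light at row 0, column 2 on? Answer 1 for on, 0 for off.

0

k=0  10001
00101
11100
01000
k=1  10001
00101
10100
10100
k=2  10000
00110
10101
10100
k=3  10000
00100
10010
10110
k=4  11110
00000
10010
10110
k=5  10110
11100
11010
10110
k=6  10110
11100
10010
01010
k=7  01010
10100
10010
01010
k=8  01010
10101
10001
01011
k=9  01110
11011
10101
01011
k=10  01110
11010
10110
01010
k=11  01110
10010
01010
00010
k=12  01110
10011
01001
00011
k=13  01010
11101
01101
00011
k=14  01010
11001
00011
00111
k=15  01001
11000
00011
00111
k=16  10001
01000
00011
00111
k=17  10001
11000
11011
10111
k=18  10001
11000
11001
10000
k=19  10001
11000
11101
11110
k=20  10101
10110
11001
11110
k=21  11011
10010
11001
11110
k=22  11011
10010
11011
11001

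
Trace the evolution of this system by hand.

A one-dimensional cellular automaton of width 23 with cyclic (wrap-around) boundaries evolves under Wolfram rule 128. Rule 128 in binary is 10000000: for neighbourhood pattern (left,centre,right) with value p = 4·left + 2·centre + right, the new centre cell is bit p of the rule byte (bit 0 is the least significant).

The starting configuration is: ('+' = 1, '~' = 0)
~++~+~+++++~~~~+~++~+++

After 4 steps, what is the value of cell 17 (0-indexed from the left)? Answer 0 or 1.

gen 0: ~++~+~+++++~~~~+~++~+++
gen 1: ~~~~~~~+++~~~~~~~~~~~+~
gen 2: ~~~~~~~~+~~~~~~~~~~~~~~
gen 3: ~~~~~~~~~~~~~~~~~~~~~~~
gen 4: ~~~~~~~~~~~~~~~~~~~~~~~

0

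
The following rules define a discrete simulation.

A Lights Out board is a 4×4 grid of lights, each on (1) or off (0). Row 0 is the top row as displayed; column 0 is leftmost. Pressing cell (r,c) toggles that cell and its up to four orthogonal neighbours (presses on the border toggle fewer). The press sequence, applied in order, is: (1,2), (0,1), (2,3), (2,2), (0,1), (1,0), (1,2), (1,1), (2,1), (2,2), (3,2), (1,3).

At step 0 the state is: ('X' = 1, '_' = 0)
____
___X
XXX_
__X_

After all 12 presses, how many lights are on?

7

t=0: ____
___X
XXX_
__X_
t=1: __X_
_XX_
XX__
__X_
t=2: XX__
__X_
XX__
__X_
t=3: XX__
__XX
XXXX
__XX
t=4: XX__
___X
X___
___X
t=5: __X_
_X_X
X___
___X
t=6: X_X_
X__X
____
___X
t=7: X___
XXX_
__X_
___X
t=8: XX__
____
_XX_
___X
t=9: XX__
_X__
X___
_X_X
t=10: XX__
_XX_
XXXX
_XXX
t=11: XX__
_XX_
XX_X
____
t=12: XX_X
_X_X
XX__
____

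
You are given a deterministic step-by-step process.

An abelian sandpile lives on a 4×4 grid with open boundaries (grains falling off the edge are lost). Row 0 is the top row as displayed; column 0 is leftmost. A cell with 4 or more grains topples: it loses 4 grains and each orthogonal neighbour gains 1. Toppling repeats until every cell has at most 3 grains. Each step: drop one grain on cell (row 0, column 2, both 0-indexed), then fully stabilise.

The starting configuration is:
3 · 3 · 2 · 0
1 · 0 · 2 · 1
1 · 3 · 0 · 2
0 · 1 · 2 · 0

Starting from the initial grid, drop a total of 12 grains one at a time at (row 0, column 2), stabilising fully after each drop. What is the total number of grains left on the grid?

23

t=0: 3 · 3 · 2 · 0
1 · 0 · 2 · 1
1 · 3 · 0 · 2
0 · 1 · 2 · 0
t=1: 3 · 3 · 3 · 0
1 · 0 · 2 · 1
1 · 3 · 0 · 2
0 · 1 · 2 · 0
t=2: 0 · 1 · 1 · 1
2 · 1 · 3 · 1
1 · 3 · 0 · 2
0 · 1 · 2 · 0
t=3: 0 · 1 · 2 · 1
2 · 1 · 3 · 1
1 · 3 · 0 · 2
0 · 1 · 2 · 0
t=4: 0 · 1 · 3 · 1
2 · 1 · 3 · 1
1 · 3 · 0 · 2
0 · 1 · 2 · 0
t=5: 0 · 2 · 1 · 2
2 · 2 · 0 · 2
1 · 3 · 1 · 2
0 · 1 · 2 · 0
t=6: 0 · 2 · 2 · 2
2 · 2 · 0 · 2
1 · 3 · 1 · 2
0 · 1 · 2 · 0
t=7: 0 · 2 · 3 · 2
2 · 2 · 0 · 2
1 · 3 · 1 · 2
0 · 1 · 2 · 0
t=8: 0 · 3 · 0 · 3
2 · 2 · 1 · 2
1 · 3 · 1 · 2
0 · 1 · 2 · 0
t=9: 0 · 3 · 1 · 3
2 · 2 · 1 · 2
1 · 3 · 1 · 2
0 · 1 · 2 · 0
t=10: 0 · 3 · 2 · 3
2 · 2 · 1 · 2
1 · 3 · 1 · 2
0 · 1 · 2 · 0
t=11: 0 · 3 · 3 · 3
2 · 2 · 1 · 2
1 · 3 · 1 · 2
0 · 1 · 2 · 0
t=12: 1 · 0 · 2 · 0
2 · 3 · 2 · 3
1 · 3 · 1 · 2
0 · 1 · 2 · 0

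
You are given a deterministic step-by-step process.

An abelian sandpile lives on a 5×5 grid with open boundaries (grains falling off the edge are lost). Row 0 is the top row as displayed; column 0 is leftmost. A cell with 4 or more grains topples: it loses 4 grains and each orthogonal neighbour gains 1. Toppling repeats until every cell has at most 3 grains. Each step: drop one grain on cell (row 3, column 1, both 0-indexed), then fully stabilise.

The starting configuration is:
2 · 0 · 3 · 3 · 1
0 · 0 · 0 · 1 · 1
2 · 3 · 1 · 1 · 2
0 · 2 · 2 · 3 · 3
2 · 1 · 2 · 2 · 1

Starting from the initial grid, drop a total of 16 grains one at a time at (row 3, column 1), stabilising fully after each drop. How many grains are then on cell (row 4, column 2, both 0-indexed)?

3

k=0  2 · 0 · 3 · 3 · 1
0 · 0 · 0 · 1 · 1
2 · 3 · 1 · 1 · 2
0 · 2 · 2 · 3 · 3
2 · 1 · 2 · 2 · 1
k=1  2 · 0 · 3 · 3 · 1
0 · 0 · 0 · 1 · 1
2 · 3 · 1 · 1 · 2
0 · 3 · 2 · 3 · 3
2 · 1 · 2 · 2 · 1
k=2  2 · 0 · 3 · 3 · 1
0 · 1 · 0 · 1 · 1
3 · 0 · 2 · 1 · 2
1 · 1 · 3 · 3 · 3
2 · 2 · 2 · 2 · 1
k=3  2 · 0 · 3 · 3 · 1
0 · 1 · 0 · 1 · 1
3 · 0 · 2 · 1 · 2
1 · 2 · 3 · 3 · 3
2 · 2 · 2 · 2 · 1
k=4  2 · 0 · 3 · 3 · 1
0 · 1 · 0 · 1 · 1
3 · 0 · 2 · 1 · 2
1 · 3 · 3 · 3 · 3
2 · 2 · 2 · 2 · 1
k=5  2 · 0 · 3 · 3 · 1
0 · 1 · 0 · 1 · 1
3 · 1 · 3 · 2 · 3
2 · 1 · 1 · 1 · 0
2 · 3 · 3 · 3 · 2
k=6  2 · 0 · 3 · 3 · 1
0 · 1 · 0 · 1 · 1
3 · 1 · 3 · 2 · 3
2 · 2 · 1 · 1 · 0
2 · 3 · 3 · 3 · 2
k=7  2 · 0 · 3 · 3 · 1
0 · 1 · 0 · 1 · 1
3 · 1 · 3 · 2 · 3
2 · 3 · 1 · 1 · 0
2 · 3 · 3 · 3 · 2
k=8  2 · 0 · 3 · 3 · 1
0 · 1 · 0 · 1 · 1
3 · 2 · 3 · 2 · 3
3 · 1 · 3 · 2 · 0
3 · 1 · 1 · 0 · 3
k=9  2 · 0 · 3 · 3 · 1
0 · 1 · 0 · 1 · 1
3 · 2 · 3 · 2 · 3
3 · 2 · 3 · 2 · 0
3 · 1 · 1 · 0 · 3
k=10  2 · 0 · 3 · 3 · 1
0 · 1 · 0 · 1 · 1
3 · 2 · 3 · 2 · 3
3 · 3 · 3 · 2 · 0
3 · 1 · 1 · 0 · 3
k=11  2 · 0 · 3 · 3 · 1
1 · 2 · 1 · 1 · 1
1 · 1 · 1 · 3 · 3
2 · 3 · 1 · 3 · 0
0 · 3 · 2 · 0 · 3
k=12  2 · 0 · 3 · 3 · 1
1 · 2 · 1 · 1 · 1
1 · 2 · 1 · 3 · 3
3 · 1 · 2 · 3 · 0
1 · 0 · 3 · 0 · 3
k=13  2 · 0 · 3 · 3 · 1
1 · 2 · 1 · 1 · 1
1 · 2 · 1 · 3 · 3
3 · 2 · 2 · 3 · 0
1 · 0 · 3 · 0 · 3
k=14  2 · 0 · 3 · 3 · 1
1 · 2 · 1 · 1 · 1
1 · 2 · 1 · 3 · 3
3 · 3 · 2 · 3 · 0
1 · 0 · 3 · 0 · 3
k=15  2 · 0 · 3 · 3 · 1
1 · 2 · 1 · 1 · 1
2 · 3 · 1 · 3 · 3
0 · 1 · 3 · 3 · 0
2 · 1 · 3 · 0 · 3
k=16  2 · 0 · 3 · 3 · 1
1 · 2 · 1 · 1 · 1
2 · 3 · 1 · 3 · 3
0 · 2 · 3 · 3 · 0
2 · 1 · 3 · 0 · 3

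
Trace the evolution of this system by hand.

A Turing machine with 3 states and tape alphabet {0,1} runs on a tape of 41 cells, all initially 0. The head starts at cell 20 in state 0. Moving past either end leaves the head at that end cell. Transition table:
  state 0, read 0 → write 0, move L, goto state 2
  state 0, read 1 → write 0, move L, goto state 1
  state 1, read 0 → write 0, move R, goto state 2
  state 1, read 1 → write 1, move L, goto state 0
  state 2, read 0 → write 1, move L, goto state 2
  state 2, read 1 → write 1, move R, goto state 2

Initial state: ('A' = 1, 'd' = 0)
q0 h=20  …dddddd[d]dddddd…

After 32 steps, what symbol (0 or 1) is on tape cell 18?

[0] q0 h=20  …dddddd[d]dddddd…
[1] q2 h=19  …dddddd[d]dddddd…
[2] q2 h=18  …dddddd[d]Addddd…
[3] q2 h=17  …dddddd[d]AAdddd…
[4] q2 h=16  …dddddd[d]AAAddd…
[5] q2 h=15  …dddddd[d]AAAAdd…
[6] q2 h=14  …dddddd[d]AAAAAd…
[7] q2 h=13  …dddddd[d]AAAAAA…
[8] q2 h=12  …dddddd[d]AAAAAA…
[9] q2 h=11  …dddddd[d]AAAAAA…
[10] q2 h=10  …dddddd[d]AAAAAA…
[11] q2 h= 9  …dddddd[d]AAAAAA…
[12] q2 h= 8  …dddddd[d]AAAAAA…
[13] q2 h= 7  …dddddd[d]AAAAAA…
[14] q2 h= 6  |dddddd[d]AAAAAA…
[15] q2 h= 5  |ddddd[d]AAAAAA…
[16] q2 h= 4  |dddd[d]AAAAAA…
[17] q2 h= 3  |ddd[d]AAAAAA…
[18] q2 h= 2  |dd[d]AAAAAA…
[19] q2 h= 1  |d[d]AAAAAA…
[20] q2 h= 0  |[d]AAAAAA…
[21] q2 h= 0  |[A]AAAAAA…
[22] q2 h= 1  |A[A]AAAAAA…
[23] q2 h= 2  |AA[A]AAAAAA…
[24] q2 h= 3  |AAA[A]AAAAAA…
[25] q2 h= 4  |AAAA[A]AAAAAA…
[26] q2 h= 5  |AAAAA[A]AAAAAA…
[27] q2 h= 6  |AAAAAA[A]AAAAAA…
[28] q2 h= 7  …AAAAAA[A]AAAAAA…
[29] q2 h= 8  …AAAAAA[A]AAAAAA…
[30] q2 h= 9  …AAAAAA[A]AAAAAA…
[31] q2 h=10  …AAAAAA[A]AAAAAA…
[32] q2 h=11  …AAAAAA[A]AAAAAA…

1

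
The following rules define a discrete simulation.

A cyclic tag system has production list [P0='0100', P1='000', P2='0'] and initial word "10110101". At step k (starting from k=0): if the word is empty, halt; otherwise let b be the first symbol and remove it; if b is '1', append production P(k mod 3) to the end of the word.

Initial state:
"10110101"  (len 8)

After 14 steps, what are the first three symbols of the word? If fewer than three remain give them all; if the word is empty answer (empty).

100

k=0  "10110101"  (len 8)
k=1  "01101010100"  (len 11)
k=2  "1101010100"  (len 10)
k=3  "1010101000"  (len 10)
k=4  "0101010000100"  (len 13)
k=5  "101010000100"  (len 12)
k=6  "010100001000"  (len 12)
k=7  "10100001000"  (len 11)
k=8  "0100001000000"  (len 13)
k=9  "100001000000"  (len 12)
k=10  "000010000000100"  (len 15)
k=11  "00010000000100"  (len 14)
k=12  "0010000000100"  (len 13)
k=13  "010000000100"  (len 12)
k=14  "10000000100"  (len 11)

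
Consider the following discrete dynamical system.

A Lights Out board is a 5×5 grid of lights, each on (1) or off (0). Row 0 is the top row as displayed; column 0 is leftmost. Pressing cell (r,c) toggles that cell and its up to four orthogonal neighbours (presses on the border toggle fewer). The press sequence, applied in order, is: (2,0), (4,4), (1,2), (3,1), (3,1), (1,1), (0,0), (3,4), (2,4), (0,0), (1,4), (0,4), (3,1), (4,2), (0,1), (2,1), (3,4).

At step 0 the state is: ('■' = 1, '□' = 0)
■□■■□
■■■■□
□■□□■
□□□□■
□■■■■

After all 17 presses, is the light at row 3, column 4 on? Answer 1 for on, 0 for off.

[0] ■□■■□
■■■■□
□■□□■
□□□□■
□■■■■
[1] ■□■■□
□■■■□
■□□□■
■□□□■
□■■■■
[2] ■□■■□
□■■■□
■□□□■
■□□□□
□■■□□
[3] ■□□■□
□□□□□
■□■□■
■□□□□
□■■□□
[4] ■□□■□
□□□□□
■■■□■
□■■□□
□□■□□
[5] ■□□■□
□□□□□
■□■□■
■□□□□
□■■□□
[6] ■■□■□
■■■□□
■■■□■
■□□□□
□■■□□
[7] □□□■□
□■■□□
■■■□■
■□□□□
□■■□□
[8] □□□■□
□■■□□
■■■□□
■□□■■
□■■□■
[9] □□□■□
□■■□■
■■■■■
■□□■□
□■■□■
[10] ■■□■□
■■■□■
■■■■■
■□□■□
□■■□■
[11] ■■□■■
■■■■□
■■■■□
■□□■□
□■■□■
[12] ■■□□□
■■■■■
■■■■□
■□□■□
□■■□■
[13] ■■□□□
■■■■■
■□■■□
□■■■□
□□■□■
[14] ■■□□□
■■■■■
■□■■□
□■□■□
□■□■■
[15] □□■□□
■□■■■
■□■■□
□■□■□
□■□■■
[16] □□■□□
■■■■■
□■□■□
□□□■□
□■□■■
[17] □□■□□
■■■■■
□■□■■
□□□□■
□■□■□

1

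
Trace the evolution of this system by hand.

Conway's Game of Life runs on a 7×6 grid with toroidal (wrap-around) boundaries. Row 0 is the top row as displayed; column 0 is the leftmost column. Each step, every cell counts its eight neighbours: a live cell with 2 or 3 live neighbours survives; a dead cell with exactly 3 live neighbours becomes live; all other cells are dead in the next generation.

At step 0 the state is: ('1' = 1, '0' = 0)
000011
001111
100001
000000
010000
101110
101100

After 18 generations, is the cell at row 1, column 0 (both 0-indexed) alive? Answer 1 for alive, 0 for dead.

[0] 000011
001111
100001
000000
010000
101110
101100
[1] 110000
000100
100101
100000
011100
100011
101000
[2] 111000
011011
100011
100111
011110
100011
000000
[3] 101101
001010
001000
000000
011000
111011
000000
[4] 011111
001011
000100
011000
001101
101101
000000
[5] 111001
110001
010110
010010
000001
111101
000000
[6] 001001
000100
010110
101111
000101
111011
000110
[7] 001000
000100
110000
110000
000000
111000
000000
[8] 000000
011000
111000
110000
001000
010000
001000
[9] 011000
101000
000000
100000
101000
011000
000000
[10] 011000
001000
010000
010000
101000
011000
000000
[11] 011000
001000
011000
111000
101000
011000
000000
[12] 011000
000100
100100
100100
100100
011000
000000
[13] 001000
010100
001110
111111
100100
011000
000000
[14] 001000
010010
000000
100000
000000
011000
011000
[15] 001100
000000
000000
000000
010000
011000
000100
[16] 001100
000000
000000
000000
011000
011000
010100
[17] 001100
000000
000000
000000
011000
100100
010100
[18] 001100
000000
000000
000000
011000
100100
010110

0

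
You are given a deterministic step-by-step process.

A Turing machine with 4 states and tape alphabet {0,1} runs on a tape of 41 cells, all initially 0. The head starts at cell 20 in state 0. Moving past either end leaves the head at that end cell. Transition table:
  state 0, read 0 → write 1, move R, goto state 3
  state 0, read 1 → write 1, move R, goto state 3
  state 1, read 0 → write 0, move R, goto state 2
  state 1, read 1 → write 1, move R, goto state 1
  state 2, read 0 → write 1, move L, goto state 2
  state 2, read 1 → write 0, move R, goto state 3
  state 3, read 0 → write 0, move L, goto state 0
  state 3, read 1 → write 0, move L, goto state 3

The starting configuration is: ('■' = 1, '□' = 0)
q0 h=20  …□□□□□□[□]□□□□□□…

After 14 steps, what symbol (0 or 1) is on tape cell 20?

1

[0] q0 h=20  …□□□□□□[□]□□□□□□…
[1] q3 h=21  …□□□□□■[□]□□□□□□…
[2] q0 h=20  …□□□□□□[■]□□□□□□…
[3] q3 h=21  …□□□□□■[□]□□□□□□…
[4] q0 h=20  …□□□□□□[■]□□□□□□…
[5] q3 h=21  …□□□□□■[□]□□□□□□…
[6] q0 h=20  …□□□□□□[■]□□□□□□…
[7] q3 h=21  …□□□□□■[□]□□□□□□…
[8] q0 h=20  …□□□□□□[■]□□□□□□…
[9] q3 h=21  …□□□□□■[□]□□□□□□…
[10] q0 h=20  …□□□□□□[■]□□□□□□…
[11] q3 h=21  …□□□□□■[□]□□□□□□…
[12] q0 h=20  …□□□□□□[■]□□□□□□…
[13] q3 h=21  …□□□□□■[□]□□□□□□…
[14] q0 h=20  …□□□□□□[■]□□□□□□…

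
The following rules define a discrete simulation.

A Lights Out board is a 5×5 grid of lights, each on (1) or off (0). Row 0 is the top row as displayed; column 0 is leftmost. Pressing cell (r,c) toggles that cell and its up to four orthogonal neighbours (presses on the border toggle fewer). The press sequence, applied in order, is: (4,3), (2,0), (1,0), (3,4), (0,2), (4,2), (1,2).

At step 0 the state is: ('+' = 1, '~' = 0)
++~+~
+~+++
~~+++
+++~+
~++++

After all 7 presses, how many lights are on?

9

gen 0: ++~+~
+~+++
~~+++
+++~+
~++++
gen 1: ++~+~
+~+++
~~+++
+++++
~+~~~
gen 2: ++~+~
~~+++
+++++
~++++
~+~~~
gen 3: ~+~+~
+++++
~++++
~++++
~+~~~
gen 4: ~+~+~
+++++
~+++~
~++~~
~+~~+
gen 5: ~~+~~
++~++
~+++~
~++~~
~+~~+
gen 6: ~~+~~
++~++
~+++~
~+~~~
~~+++
gen 7: ~~~~~
+~+~+
~+~+~
~+~~~
~~+++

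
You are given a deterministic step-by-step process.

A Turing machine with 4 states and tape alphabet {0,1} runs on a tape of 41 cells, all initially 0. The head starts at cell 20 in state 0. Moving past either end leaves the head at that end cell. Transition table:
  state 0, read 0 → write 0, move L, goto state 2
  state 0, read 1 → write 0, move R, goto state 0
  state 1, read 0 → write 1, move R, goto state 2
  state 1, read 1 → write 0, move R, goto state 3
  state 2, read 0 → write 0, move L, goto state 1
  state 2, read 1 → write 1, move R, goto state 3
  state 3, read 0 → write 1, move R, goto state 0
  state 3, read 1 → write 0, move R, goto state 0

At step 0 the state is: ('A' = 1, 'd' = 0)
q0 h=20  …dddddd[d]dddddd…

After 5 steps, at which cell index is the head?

19

step 0: q0 h=20  …dddddd[d]dddddd…
step 1: q2 h=19  …dddddd[d]dddddd…
step 2: q1 h=18  …dddddd[d]dddddd…
step 3: q2 h=19  …dddddA[d]dddddd…
step 4: q1 h=18  …dddddd[A]dddddd…
step 5: q3 h=19  …dddddd[d]dddddd…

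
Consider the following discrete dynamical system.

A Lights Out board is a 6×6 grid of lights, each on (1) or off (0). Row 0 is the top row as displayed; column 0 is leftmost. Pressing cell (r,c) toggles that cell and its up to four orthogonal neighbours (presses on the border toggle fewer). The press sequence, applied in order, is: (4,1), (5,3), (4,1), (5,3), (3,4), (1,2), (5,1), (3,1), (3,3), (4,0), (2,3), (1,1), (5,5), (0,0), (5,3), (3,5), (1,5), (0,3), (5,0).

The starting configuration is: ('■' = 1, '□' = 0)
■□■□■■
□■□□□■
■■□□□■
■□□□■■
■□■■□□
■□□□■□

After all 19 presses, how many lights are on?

gen 0: ■□■□■■
□■□□□■
■■□□□■
■□□□■■
■□■■□□
■□□□■□
gen 1: ■□■□■■
□■□□□■
■■□□□■
■■□□■■
□■□■□□
■■□□■□
gen 2: ■□■□■■
□■□□□■
■■□□□■
■■□□■■
□■□□□□
■■■■□□
gen 3: ■□■□■■
□■□□□■
■■□□□■
■□□□■■
■□■□□□
■□■■□□
gen 4: ■□■□■■
□■□□□■
■■□□□■
■□□□■■
■□■■□□
■□□□■□
gen 5: ■□■□■■
□■□□□■
■■□□■■
■□□■□□
■□■■■□
■□□□■□
gen 6: ■□□□■■
□□■■□■
■■■□■■
■□□■□□
■□■■■□
■□□□■□
gen 7: ■□□□■■
□□■■□■
■■■□■■
■□□■□□
■■■■■□
□■■□■□
gen 8: ■□□□■■
□□■■□■
■□■□■■
□■■■□□
■□■■■□
□■■□■□
gen 9: ■□□□■■
□□■■□■
■□■■■■
□■□□■□
■□■□■□
□■■□■□
gen 10: ■□□□■■
□□■■□■
■□■■■■
■■□□■□
□■■□■□
■■■□■□
gen 11: ■□□□■■
□□■□□■
■□□□□■
■■□■■□
□■■□■□
■■■□■□
gen 12: ■■□□■■
■■□□□■
■■□□□■
■■□■■□
□■■□■□
■■■□■□
gen 13: ■■□□■■
■■□□□■
■■□□□■
■■□■■□
□■■□■■
■■■□□■
gen 14: □□□□■■
□■□□□■
■■□□□■
■■□■■□
□■■□■■
■■■□□■
gen 15: □□□□■■
□■□□□■
■■□□□■
■■□■■□
□■■■■■
■■□■■■
gen 16: □□□□■■
□■□□□■
■■□□□□
■■□■□■
□■■■■□
■■□■■■
gen 17: □□□□■□
□■□□■□
■■□□□■
■■□■□■
□■■■■□
■■□■■■
gen 18: □□■■□□
□■□■■□
■■□□□■
■■□■□■
□■■■■□
■■□■■■
gen 19: □□■■□□
□■□■■□
■■□□□■
■■□■□■
■■■■■□
□□□■■■

20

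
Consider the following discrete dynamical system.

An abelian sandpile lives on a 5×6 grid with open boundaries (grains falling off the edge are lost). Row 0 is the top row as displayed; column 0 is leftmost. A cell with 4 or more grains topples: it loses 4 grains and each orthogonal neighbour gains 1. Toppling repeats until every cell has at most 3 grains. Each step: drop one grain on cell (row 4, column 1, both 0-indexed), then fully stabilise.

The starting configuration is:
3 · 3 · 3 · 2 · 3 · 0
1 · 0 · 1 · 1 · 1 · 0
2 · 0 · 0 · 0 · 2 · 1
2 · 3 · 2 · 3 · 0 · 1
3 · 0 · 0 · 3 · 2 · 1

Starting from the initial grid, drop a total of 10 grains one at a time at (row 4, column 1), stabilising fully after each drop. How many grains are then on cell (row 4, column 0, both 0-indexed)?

k=0  3 · 3 · 3 · 2 · 3 · 0
1 · 0 · 1 · 1 · 1 · 0
2 · 0 · 0 · 0 · 2 · 1
2 · 3 · 2 · 3 · 0 · 1
3 · 0 · 0 · 3 · 2 · 1
k=1  3 · 3 · 3 · 2 · 3 · 0
1 · 0 · 1 · 1 · 1 · 0
2 · 0 · 0 · 0 · 2 · 1
2 · 3 · 2 · 3 · 0 · 1
3 · 1 · 0 · 3 · 2 · 1
k=2  3 · 3 · 3 · 2 · 3 · 0
1 · 0 · 1 · 1 · 1 · 0
2 · 0 · 0 · 0 · 2 · 1
2 · 3 · 2 · 3 · 0 · 1
3 · 2 · 0 · 3 · 2 · 1
k=3  3 · 3 · 3 · 2 · 3 · 0
1 · 0 · 1 · 1 · 1 · 0
2 · 0 · 0 · 0 · 2 · 1
2 · 3 · 2 · 3 · 0 · 1
3 · 3 · 0 · 3 · 2 · 1
k=4  3 · 3 · 3 · 2 · 3 · 0
1 · 0 · 1 · 1 · 1 · 0
3 · 1 · 0 · 0 · 2 · 1
0 · 1 · 3 · 3 · 0 · 1
1 · 2 · 1 · 3 · 2 · 1
k=5  3 · 3 · 3 · 2 · 3 · 0
1 · 0 · 1 · 1 · 1 · 0
3 · 1 · 0 · 0 · 2 · 1
0 · 1 · 3 · 3 · 0 · 1
1 · 3 · 1 · 3 · 2 · 1
k=6  3 · 3 · 3 · 2 · 3 · 0
1 · 0 · 1 · 1 · 1 · 0
3 · 1 · 0 · 0 · 2 · 1
0 · 2 · 3 · 3 · 0 · 1
2 · 0 · 2 · 3 · 2 · 1
k=7  3 · 3 · 3 · 2 · 3 · 0
1 · 0 · 1 · 1 · 1 · 0
3 · 1 · 0 · 0 · 2 · 1
0 · 2 · 3 · 3 · 0 · 1
2 · 1 · 2 · 3 · 2 · 1
k=8  3 · 3 · 3 · 2 · 3 · 0
1 · 0 · 1 · 1 · 1 · 0
3 · 1 · 0 · 0 · 2 · 1
0 · 2 · 3 · 3 · 0 · 1
2 · 2 · 2 · 3 · 2 · 1
k=9  3 · 3 · 3 · 2 · 3 · 0
1 · 0 · 1 · 1 · 1 · 0
3 · 1 · 0 · 0 · 2 · 1
0 · 2 · 3 · 3 · 0 · 1
2 · 3 · 2 · 3 · 2 · 1
k=10  3 · 3 · 3 · 2 · 3 · 0
1 · 0 · 1 · 1 · 1 · 0
3 · 1 · 0 · 0 · 2 · 1
0 · 3 · 3 · 3 · 0 · 1
3 · 0 · 3 · 3 · 2 · 1

3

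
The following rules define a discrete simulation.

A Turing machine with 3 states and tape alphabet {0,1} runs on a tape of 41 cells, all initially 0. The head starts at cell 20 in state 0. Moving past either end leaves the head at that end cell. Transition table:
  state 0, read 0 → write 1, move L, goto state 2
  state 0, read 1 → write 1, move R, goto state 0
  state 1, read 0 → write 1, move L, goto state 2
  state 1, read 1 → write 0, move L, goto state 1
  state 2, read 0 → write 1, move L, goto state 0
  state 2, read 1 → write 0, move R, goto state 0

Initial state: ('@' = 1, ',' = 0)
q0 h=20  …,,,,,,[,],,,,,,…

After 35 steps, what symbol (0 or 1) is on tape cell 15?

0) q0 h=20  …,,,,,,[,],,,,,,…
1) q2 h=19  …,,,,,,[,]@,,,,,…
2) q0 h=18  …,,,,,,[,]@@,,,,…
3) q2 h=17  …,,,,,,[,]@@@,,,…
4) q0 h=16  …,,,,,,[,]@@@@,,…
5) q2 h=15  …,,,,,,[,]@@@@@,…
6) q0 h=14  …,,,,,,[,]@@@@@@…
7) q2 h=13  …,,,,,,[,]@@@@@@…
8) q0 h=12  …,,,,,,[,]@@@@@@…
9) q2 h=11  …,,,,,,[,]@@@@@@…
10) q0 h=10  …,,,,,,[,]@@@@@@…
11) q2 h= 9  …,,,,,,[,]@@@@@@…
12) q0 h= 8  …,,,,,,[,]@@@@@@…
13) q2 h= 7  …,,,,,,[,]@@@@@@…
14) q0 h= 6  |,,,,,,[,]@@@@@@…
15) q2 h= 5  |,,,,,[,]@@@@@@…
16) q0 h= 4  |,,,,[,]@@@@@@…
17) q2 h= 3  |,,,[,]@@@@@@…
18) q0 h= 2  |,,[,]@@@@@@…
19) q2 h= 1  |,[,]@@@@@@…
20) q0 h= 0  |[,]@@@@@@…
21) q2 h= 0  |[@]@@@@@@…
22) q0 h= 1  |,[@]@@@@@@…
23) q0 h= 2  |,@[@]@@@@@@…
24) q0 h= 3  |,@@[@]@@@@@@…
25) q0 h= 4  |,@@@[@]@@@@@@…
26) q0 h= 5  |,@@@@[@]@@@@@@…
27) q0 h= 6  |,@@@@@[@]@@@@@@…
28) q0 h= 7  …@@@@@@[@]@@@@@@…
29) q0 h= 8  …@@@@@@[@]@@@@@@…
30) q0 h= 9  …@@@@@@[@]@@@@@@…
31) q0 h=10  …@@@@@@[@]@@@@@@…
32) q0 h=11  …@@@@@@[@]@@@@@@…
33) q0 h=12  …@@@@@@[@]@@@@@@…
34) q0 h=13  …@@@@@@[@]@@@@@@…
35) q0 h=14  …@@@@@@[@]@@@@@@…

1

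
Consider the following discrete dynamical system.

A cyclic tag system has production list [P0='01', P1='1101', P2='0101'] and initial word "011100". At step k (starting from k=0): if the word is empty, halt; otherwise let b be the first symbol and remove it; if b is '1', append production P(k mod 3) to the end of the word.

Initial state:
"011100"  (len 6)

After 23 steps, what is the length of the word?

k=0  "011100"  (len 6)
k=1  "11100"  (len 5)
k=2  "11001101"  (len 8)
k=3  "10011010101"  (len 11)
k=4  "001101010101"  (len 12)
k=5  "01101010101"  (len 11)
k=6  "1101010101"  (len 10)
k=7  "10101010101"  (len 11)
k=8  "01010101011101"  (len 14)
k=9  "1010101011101"  (len 13)
k=10  "01010101110101"  (len 14)
k=11  "1010101110101"  (len 13)
k=12  "0101011101010101"  (len 16)
k=13  "101011101010101"  (len 15)
k=14  "010111010101011101"  (len 18)
k=15  "10111010101011101"  (len 17)
k=16  "011101010101110101"  (len 18)
k=17  "11101010101110101"  (len 17)
k=18  "11010101011101010101"  (len 20)
k=19  "101010101110101010101"  (len 21)
k=20  "010101011101010101011101"  (len 24)
k=21  "10101011101010101011101"  (len 23)
k=22  "010101110101010101110101"  (len 24)
k=23  "10101110101010101110101"  (len 23)

23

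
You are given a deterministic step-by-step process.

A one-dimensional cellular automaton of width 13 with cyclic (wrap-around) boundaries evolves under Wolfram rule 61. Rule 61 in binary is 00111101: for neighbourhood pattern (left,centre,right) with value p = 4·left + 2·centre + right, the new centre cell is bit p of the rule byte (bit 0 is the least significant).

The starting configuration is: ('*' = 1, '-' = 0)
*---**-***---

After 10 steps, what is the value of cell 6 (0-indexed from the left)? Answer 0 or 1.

0

step 0: *---**-***---
step 1: ***-*-**--**-
step 2: *--****-*-*-*
step 3: -*-*---******
step 4: ******-*-----
step 5: *-----******-
step 6: *****-*-----*
step 7: -----******-*
step 8: ****-*-----**
step 9: ----******-*-
step 10: ***-*-----***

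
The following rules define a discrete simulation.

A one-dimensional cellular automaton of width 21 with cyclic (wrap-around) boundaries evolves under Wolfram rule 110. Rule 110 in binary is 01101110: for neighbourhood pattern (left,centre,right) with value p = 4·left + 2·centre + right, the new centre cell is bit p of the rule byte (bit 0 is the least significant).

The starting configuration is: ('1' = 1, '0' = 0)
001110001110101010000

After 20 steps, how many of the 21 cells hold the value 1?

k=0  001110001110101010000
k=1  011010011011111110000
k=2  111110111110000010000
k=3  100011100010000110001
k=4  100110100110001110011
k=5  101111101110011010110
k=6  111000111010111111111
k=7  001001101111100000000
k=8  011011111000100000000
k=9  111110001001100000000
k=10  100010011011100000001
k=11  100110111110100000011
k=12  101111100011100000110
k=13  111000100110100001111
k=14  001001101111100011000
k=15  011011111000100111000
k=16  111110001001101101000
k=17  100010011011111111001
k=18  100110111110000001011
k=19  101111100010000011110
k=20  111000100110000110011

10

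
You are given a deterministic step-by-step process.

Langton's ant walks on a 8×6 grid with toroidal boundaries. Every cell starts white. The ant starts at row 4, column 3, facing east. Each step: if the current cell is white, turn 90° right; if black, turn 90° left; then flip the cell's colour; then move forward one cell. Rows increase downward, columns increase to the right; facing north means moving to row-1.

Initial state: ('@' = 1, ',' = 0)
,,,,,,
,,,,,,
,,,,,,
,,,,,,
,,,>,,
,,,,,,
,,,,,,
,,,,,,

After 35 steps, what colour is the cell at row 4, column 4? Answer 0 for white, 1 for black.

1

0) ,,,,,,
,,,,,,
,,,,,,
,,,,,,
,,,>,,
,,,,,,
,,,,,,
,,,,,,
1) ,,,,,,
,,,,,,
,,,,,,
,,,,,,
,,,@,,
,,,v,,
,,,,,,
,,,,,,
2) ,,,,,,
,,,,,,
,,,,,,
,,,,,,
,,,@,,
,,<@,,
,,,,,,
,,,,,,
3) ,,,,,,
,,,,,,
,,,,,,
,,,,,,
,,^@,,
,,@@,,
,,,,,,
,,,,,,
4) ,,,,,,
,,,,,,
,,,,,,
,,,,,,
,,@>,,
,,@@,,
,,,,,,
,,,,,,
5) ,,,,,,
,,,,,,
,,,,,,
,,,^,,
,,@,,,
,,@@,,
,,,,,,
,,,,,,
6) ,,,,,,
,,,,,,
,,,,,,
,,,@>,
,,@,,,
,,@@,,
,,,,,,
,,,,,,
7) ,,,,,,
,,,,,,
,,,,,,
,,,@@,
,,@,v,
,,@@,,
,,,,,,
,,,,,,
8) ,,,,,,
,,,,,,
,,,,,,
,,,@@,
,,@<@,
,,@@,,
,,,,,,
,,,,,,
9) ,,,,,,
,,,,,,
,,,,,,
,,,^@,
,,@@@,
,,@@,,
,,,,,,
,,,,,,
10) ,,,,,,
,,,,,,
,,,,,,
,,<,@,
,,@@@,
,,@@,,
,,,,,,
,,,,,,
11) ,,,,,,
,,,,,,
,,^,,,
,,@,@,
,,@@@,
,,@@,,
,,,,,,
,,,,,,
12) ,,,,,,
,,,,,,
,,@>,,
,,@,@,
,,@@@,
,,@@,,
,,,,,,
,,,,,,
13) ,,,,,,
,,,,,,
,,@@,,
,,@v@,
,,@@@,
,,@@,,
,,,,,,
,,,,,,
14) ,,,,,,
,,,,,,
,,@@,,
,,<@@,
,,@@@,
,,@@,,
,,,,,,
,,,,,,
15) ,,,,,,
,,,,,,
,,@@,,
,,,@@,
,,v@@,
,,@@,,
,,,,,,
,,,,,,
16) ,,,,,,
,,,,,,
,,@@,,
,,,@@,
,,,>@,
,,@@,,
,,,,,,
,,,,,,
17) ,,,,,,
,,,,,,
,,@@,,
,,,^@,
,,,,@,
,,@@,,
,,,,,,
,,,,,,
18) ,,,,,,
,,,,,,
,,@@,,
,,<,@,
,,,,@,
,,@@,,
,,,,,,
,,,,,,
19) ,,,,,,
,,,,,,
,,^@,,
,,@,@,
,,,,@,
,,@@,,
,,,,,,
,,,,,,
20) ,,,,,,
,,,,,,
,<,@,,
,,@,@,
,,,,@,
,,@@,,
,,,,,,
,,,,,,
21) ,,,,,,
,^,,,,
,@,@,,
,,@,@,
,,,,@,
,,@@,,
,,,,,,
,,,,,,
22) ,,,,,,
,@>,,,
,@,@,,
,,@,@,
,,,,@,
,,@@,,
,,,,,,
,,,,,,
23) ,,,,,,
,@@,,,
,@v@,,
,,@,@,
,,,,@,
,,@@,,
,,,,,,
,,,,,,
24) ,,,,,,
,@@,,,
,<@@,,
,,@,@,
,,,,@,
,,@@,,
,,,,,,
,,,,,,
25) ,,,,,,
,@@,,,
,,@@,,
,v@,@,
,,,,@,
,,@@,,
,,,,,,
,,,,,,
26) ,,,,,,
,@@,,,
,,@@,,
<@@,@,
,,,,@,
,,@@,,
,,,,,,
,,,,,,
27) ,,,,,,
,@@,,,
^,@@,,
@@@,@,
,,,,@,
,,@@,,
,,,,,,
,,,,,,
28) ,,,,,,
,@@,,,
@>@@,,
@@@,@,
,,,,@,
,,@@,,
,,,,,,
,,,,,,
29) ,,,,,,
,@@,,,
@@@@,,
@v@,@,
,,,,@,
,,@@,,
,,,,,,
,,,,,,
30) ,,,,,,
,@@,,,
@@@@,,
@,>,@,
,,,,@,
,,@@,,
,,,,,,
,,,,,,
31) ,,,,,,
,@@,,,
@@^@,,
@,,,@,
,,,,@,
,,@@,,
,,,,,,
,,,,,,
32) ,,,,,,
,@@,,,
@<,@,,
@,,,@,
,,,,@,
,,@@,,
,,,,,,
,,,,,,
33) ,,,,,,
,@@,,,
@,,@,,
@v,,@,
,,,,@,
,,@@,,
,,,,,,
,,,,,,
34) ,,,,,,
,@@,,,
@,,@,,
<@,,@,
,,,,@,
,,@@,,
,,,,,,
,,,,,,
35) ,,,,,,
,@@,,,
@,,@,,
,@,,@,
v,,,@,
,,@@,,
,,,,,,
,,,,,,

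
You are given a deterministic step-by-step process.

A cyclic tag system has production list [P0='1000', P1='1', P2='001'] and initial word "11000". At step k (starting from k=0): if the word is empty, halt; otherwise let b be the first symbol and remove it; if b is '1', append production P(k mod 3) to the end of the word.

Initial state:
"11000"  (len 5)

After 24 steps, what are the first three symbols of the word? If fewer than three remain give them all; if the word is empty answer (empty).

110

t=0: "11000"  (len 5)
t=1: "10001000"  (len 8)
t=2: "00010001"  (len 8)
t=3: "0010001"  (len 7)
t=4: "010001"  (len 6)
t=5: "10001"  (len 5)
t=6: "0001001"  (len 7)
t=7: "001001"  (len 6)
t=8: "01001"  (len 5)
t=9: "1001"  (len 4)
t=10: "0011000"  (len 7)
t=11: "011000"  (len 6)
t=12: "11000"  (len 5)
t=13: "10001000"  (len 8)
t=14: "00010001"  (len 8)
t=15: "0010001"  (len 7)
t=16: "010001"  (len 6)
t=17: "10001"  (len 5)
t=18: "0001001"  (len 7)
t=19: "001001"  (len 6)
t=20: "01001"  (len 5)
t=21: "1001"  (len 4)
t=22: "0011000"  (len 7)
t=23: "011000"  (len 6)
t=24: "11000"  (len 5)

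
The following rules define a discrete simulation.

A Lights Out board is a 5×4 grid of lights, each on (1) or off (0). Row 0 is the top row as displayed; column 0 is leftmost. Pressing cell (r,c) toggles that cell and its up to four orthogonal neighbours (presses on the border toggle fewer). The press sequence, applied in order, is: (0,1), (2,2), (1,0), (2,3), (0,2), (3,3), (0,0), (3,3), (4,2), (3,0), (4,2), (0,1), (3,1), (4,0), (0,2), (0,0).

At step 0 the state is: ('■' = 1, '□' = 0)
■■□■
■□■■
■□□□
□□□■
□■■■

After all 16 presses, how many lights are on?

k=0  ■■□■
■□■■
■□□□
□□□■
□■■■
k=1  □□■■
■■■■
■□□□
□□□■
□■■■
k=2  □□■■
■■□■
■■■■
□□■■
□■■■
k=3  ■□■■
□□□■
□■■■
□□■■
□■■■
k=4  ■□■■
□□□□
□■□□
□□■□
□■■■
k=5  ■■□□
□□■□
□■□□
□□■□
□■■■
k=6  ■■□□
□□■□
□■□■
□□□■
□■■□
k=7  □□□□
■□■□
□■□■
□□□■
□■■□
k=8  □□□□
■□■□
□■□□
□□■□
□■■■
k=9  □□□□
■□■□
□■□□
□□□□
□□□□
k=10  □□□□
■□■□
■■□□
■■□□
■□□□
k=11  □□□□
■□■□
■■□□
■■■□
■■■■
k=12  ■■■□
■■■□
■■□□
■■■□
■■■■
k=13  ■■■□
■■■□
■□□□
□□□□
■□■■
k=14  ■■■□
■■■□
■□□□
■□□□
□■■■
k=15  ■□□■
■■□□
■□□□
■□□□
□■■■
k=16  □■□■
□■□□
■□□□
■□□□
□■■■

8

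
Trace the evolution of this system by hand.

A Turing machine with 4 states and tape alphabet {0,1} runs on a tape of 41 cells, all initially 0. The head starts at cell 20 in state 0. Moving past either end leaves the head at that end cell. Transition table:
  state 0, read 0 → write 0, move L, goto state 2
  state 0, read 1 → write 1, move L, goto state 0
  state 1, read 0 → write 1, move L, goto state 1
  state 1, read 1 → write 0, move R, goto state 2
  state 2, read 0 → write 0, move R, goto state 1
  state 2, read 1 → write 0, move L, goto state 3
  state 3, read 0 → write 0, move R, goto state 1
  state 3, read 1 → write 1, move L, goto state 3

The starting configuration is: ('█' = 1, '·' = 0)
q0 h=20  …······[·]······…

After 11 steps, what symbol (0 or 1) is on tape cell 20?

gen 0: q0 h=20  …······[·]······…
gen 1: q2 h=19  …······[·]······…
gen 2: q1 h=20  …······[·]······…
gen 3: q1 h=19  …······[·]█·····…
gen 4: q1 h=18  …······[·]██····…
gen 5: q1 h=17  …······[·]███···…
gen 6: q1 h=16  …······[·]████··…
gen 7: q1 h=15  …······[·]█████·…
gen 8: q1 h=14  …······[·]██████…
gen 9: q1 h=13  …······[·]██████…
gen 10: q1 h=12  …······[·]██████…
gen 11: q1 h=11  …······[·]██████…

1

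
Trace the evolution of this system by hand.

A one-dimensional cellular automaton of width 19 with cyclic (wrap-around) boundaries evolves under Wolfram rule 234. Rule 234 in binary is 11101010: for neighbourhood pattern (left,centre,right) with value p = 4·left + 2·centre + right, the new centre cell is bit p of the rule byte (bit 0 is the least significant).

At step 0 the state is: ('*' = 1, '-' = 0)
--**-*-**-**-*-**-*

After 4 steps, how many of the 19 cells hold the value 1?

19

0) --**-*-**-**-*-**-*
1) -****-*******-****-
2) ******************-
3) *******************
4) *******************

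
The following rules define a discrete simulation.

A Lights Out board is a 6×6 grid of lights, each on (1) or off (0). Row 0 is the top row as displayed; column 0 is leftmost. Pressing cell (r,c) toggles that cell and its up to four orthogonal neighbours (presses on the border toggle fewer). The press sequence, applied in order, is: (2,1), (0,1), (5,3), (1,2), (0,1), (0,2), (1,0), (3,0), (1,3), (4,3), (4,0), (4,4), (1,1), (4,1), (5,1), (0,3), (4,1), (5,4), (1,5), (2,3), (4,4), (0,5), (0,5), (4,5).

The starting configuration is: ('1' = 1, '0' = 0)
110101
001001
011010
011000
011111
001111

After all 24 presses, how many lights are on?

[0] 110101
001001
011010
011000
011111
001111
[1] 110101
011001
100010
001000
011111
001111
[2] 001101
001001
100010
001000
011111
001111
[3] 001101
001001
100010
001000
011011
000001
[4] 000101
010101
101010
001000
011011
000001
[5] 111101
000101
101010
001000
011011
000001
[6] 100001
001101
101010
001000
011011
000001
[7] 000001
111101
001010
001000
011011
000001
[8] 000001
111101
101010
111000
111011
000001
[9] 000101
110011
101110
111000
111011
000001
[10] 000101
110011
101110
111100
110101
000101
[11] 000101
110011
101110
011100
000101
100101
[12] 000101
110011
101110
011110
000010
100111
[13] 010101
001011
111110
011110
000010
100111
[14] 010101
001011
111110
001110
111010
110111
[15] 010101
001011
111110
001110
101010
001111
[16] 011011
001111
111110
001110
101010
001111
[17] 011011
001111
111110
011110
010010
011111
[18] 011011
001111
111110
011110
010000
011000
[19] 011010
001100
111111
011110
010000
011000
[20] 011010
001000
110001
011010
010000
011000
[21] 011010
001000
110001
011000
010111
011010
[22] 011001
001001
110001
011000
010111
011010
[23] 011010
001000
110001
011000
010111
011010
[24] 011010
001000
110001
011001
010100
011011

16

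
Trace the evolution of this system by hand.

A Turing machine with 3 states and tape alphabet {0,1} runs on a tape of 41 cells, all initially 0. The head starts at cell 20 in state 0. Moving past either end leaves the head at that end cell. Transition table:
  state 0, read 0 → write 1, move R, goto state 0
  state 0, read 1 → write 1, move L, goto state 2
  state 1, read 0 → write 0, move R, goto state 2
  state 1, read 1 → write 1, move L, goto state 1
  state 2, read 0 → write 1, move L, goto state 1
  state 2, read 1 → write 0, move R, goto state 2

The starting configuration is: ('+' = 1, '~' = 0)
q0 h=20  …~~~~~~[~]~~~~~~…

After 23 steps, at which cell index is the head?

40

t=0: q0 h=20  …~~~~~~[~]~~~~~~…
t=1: q0 h=21  …~~~~~+[~]~~~~~~…
t=2: q0 h=22  …~~~~++[~]~~~~~~…
t=3: q0 h=23  …~~~+++[~]~~~~~~…
t=4: q0 h=24  …~~++++[~]~~~~~~…
t=5: q0 h=25  …~+++++[~]~~~~~~…
t=6: q0 h=26  …++++++[~]~~~~~~…
t=7: q0 h=27  …++++++[~]~~~~~~…
t=8: q0 h=28  …++++++[~]~~~~~~…
t=9: q0 h=29  …++++++[~]~~~~~~…
t=10: q0 h=30  …++++++[~]~~~~~~…
t=11: q0 h=31  …++++++[~]~~~~~~…
t=12: q0 h=32  …++++++[~]~~~~~~…
t=13: q0 h=33  …++++++[~]~~~~~~…
t=14: q0 h=34  …++++++[~]~~~~~~|
t=15: q0 h=35  …++++++[~]~~~~~|
t=16: q0 h=36  …++++++[~]~~~~|
t=17: q0 h=37  …++++++[~]~~~|
t=18: q0 h=38  …++++++[~]~~|
t=19: q0 h=39  …++++++[~]~|
t=20: q0 h=40  …++++++[~]|
t=21: q0 h=40  …++++++[+]|
t=22: q2 h=39  …++++++[+]+|
t=23: q2 h=40  …+++++~[+]|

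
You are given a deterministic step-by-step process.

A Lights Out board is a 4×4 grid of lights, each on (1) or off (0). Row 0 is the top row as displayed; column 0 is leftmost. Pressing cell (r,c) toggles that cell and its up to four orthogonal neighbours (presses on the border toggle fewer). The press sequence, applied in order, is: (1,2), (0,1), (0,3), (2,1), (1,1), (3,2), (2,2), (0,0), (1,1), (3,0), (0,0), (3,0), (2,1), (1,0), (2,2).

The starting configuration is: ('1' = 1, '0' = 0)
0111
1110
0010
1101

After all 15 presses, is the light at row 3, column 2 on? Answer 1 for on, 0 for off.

1

step 0: 0111
1110
0010
1101
step 1: 0101
1001
0000
1101
step 2: 1011
1101
0000
1101
step 3: 1000
1100
0000
1101
step 4: 1000
1000
1110
1001
step 5: 1100
0110
1010
1001
step 6: 1100
0110
1000
1110
step 7: 1100
0100
1111
1100
step 8: 0000
1100
1111
1100
step 9: 0100
0010
1011
1100
step 10: 0100
0010
0011
0000
step 11: 1000
1010
0011
0000
step 12: 1000
1010
1011
1100
step 13: 1000
1110
0101
1000
step 14: 0000
0010
1101
1000
step 15: 0000
0000
1010
1010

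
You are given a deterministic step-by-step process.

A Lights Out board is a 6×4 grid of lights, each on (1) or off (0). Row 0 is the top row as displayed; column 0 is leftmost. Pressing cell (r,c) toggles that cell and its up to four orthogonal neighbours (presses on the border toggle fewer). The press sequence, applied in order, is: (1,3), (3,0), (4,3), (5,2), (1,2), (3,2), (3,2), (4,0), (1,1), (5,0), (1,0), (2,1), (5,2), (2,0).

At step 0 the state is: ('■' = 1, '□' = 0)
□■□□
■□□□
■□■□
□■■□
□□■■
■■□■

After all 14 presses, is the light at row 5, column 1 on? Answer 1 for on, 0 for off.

0) □■□□
■□□□
■□■□
□■■□
□□■■
■■□■
1) □■□■
■□■■
■□■■
□■■□
□□■■
■■□■
2) □■□■
■□■■
□□■■
■□■□
■□■■
■■□■
3) □■□■
■□■■
□□■■
■□■■
■□□□
■■□□
4) □■□■
■□■■
□□■■
■□■■
■□■□
■□■■
5) □■■■
■■□□
□□□■
■□■■
■□■□
■□■■
6) □■■■
■■□□
□□■■
■■□□
■□□□
■□■■
7) □■■■
■■□□
□□□■
■□■■
■□■□
■□■■
8) □■■■
■■□□
□□□■
□□■■
□■■□
□□■■
9) □□■■
□□■□
□■□■
□□■■
□■■□
□□■■
10) □□■■
□□■□
□■□■
□□■■
■■■□
■■■■
11) ■□■■
■■■□
■■□■
□□■■
■■■□
■■■■
12) ■□■■
■□■□
□□■■
□■■■
■■■□
■■■■
13) ■□■■
■□■□
□□■■
□■■■
■■□□
■□□□
14) ■□■■
□□■□
■■■■
■■■■
■■□□
■□□□

0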